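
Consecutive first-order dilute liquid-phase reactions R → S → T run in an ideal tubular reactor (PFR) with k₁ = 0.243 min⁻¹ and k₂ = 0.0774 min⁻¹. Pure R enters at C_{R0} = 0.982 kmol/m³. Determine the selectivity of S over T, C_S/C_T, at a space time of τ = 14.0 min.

0.862

Solving the coupled first-order balances gives C_S(τ) = [k₁/(k₂−k₁)]·C_{R0}·(e^(−k₁τ) − e^(−k₂τ)).
e^(−k₁τ) = e^(−0.243×14.0) = e^(−3.402) = 0.03331; e^(−k₂τ) = e^(−1.084) = 0.3384.
C_S = 0.243×0.982/(0.0774−0.243) × (0.03331−0.3384) = (-1.441)×(-0.3051) = 0.4396 kmol/m³.
C_R = C_{R0}e^(−k₁τ) = 0.03271 kmol/m³, so C_T = C_{R0}−C_R−C_S = 0.5097 kmol/m³; C_S/C_T = 0.862.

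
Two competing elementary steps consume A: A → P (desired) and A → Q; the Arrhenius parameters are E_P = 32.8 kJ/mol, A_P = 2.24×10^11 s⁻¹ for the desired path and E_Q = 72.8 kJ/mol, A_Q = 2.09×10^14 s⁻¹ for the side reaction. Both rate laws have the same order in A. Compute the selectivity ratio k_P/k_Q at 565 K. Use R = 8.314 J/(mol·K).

k_P/k_Q = (A_P/A_Q)·exp[−(E_P−E_Q)/(RT)] = (A_P/A_Q)·exp[(E_Q−E_P)/(RT)].
(E_Q−E_P)/(RT) = (72.8−32.8)×10³/(8.314×565) = 40000/4697 = 8.515.
k_P/k_Q = (2.24×10^11/2.09×10^14)·exp(8.515) = 0.001072 × 4991 = 5.35.

5.35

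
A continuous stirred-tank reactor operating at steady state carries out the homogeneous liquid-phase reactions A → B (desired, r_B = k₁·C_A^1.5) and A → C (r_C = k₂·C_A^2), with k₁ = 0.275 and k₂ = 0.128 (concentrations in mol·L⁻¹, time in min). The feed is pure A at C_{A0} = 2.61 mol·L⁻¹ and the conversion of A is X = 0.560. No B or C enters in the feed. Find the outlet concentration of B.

Exit C_A = C_{A0}(1−X) = 2.61×0.440 = 1.148 mol·L⁻¹.
In a CSTR the entire volume is at exit conditions, so r_B = 0.275×1.148^1.5 = 0.3384 and r_C = 0.128×1.148^2 = 0.1688.
Fraction of consumed A going to B: r_B/(r_B+r_C) = 0.6672.
C_B = 0.6672·C_{A0}·X = 0.6672×2.61×0.560 = 0.975 mol·L⁻¹.

0.975 mol·L⁻¹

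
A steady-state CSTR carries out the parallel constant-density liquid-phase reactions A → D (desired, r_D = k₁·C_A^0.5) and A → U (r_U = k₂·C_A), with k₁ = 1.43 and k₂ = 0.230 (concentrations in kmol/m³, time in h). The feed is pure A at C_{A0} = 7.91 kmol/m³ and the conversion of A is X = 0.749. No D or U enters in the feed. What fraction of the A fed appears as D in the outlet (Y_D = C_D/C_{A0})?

0.611

Exit C_A = C_{A0}(1−X) = 7.91×0.251 = 1.985 kmol/m³.
Rates in a CSTR are evaluated at the outlet concentration: r_D = 1.43×1.985^0.5 = 2.015, r_U = 0.230×1.985 = 0.4566.
Fraction of consumed A going to D: r_D/(r_D+r_U) = 0.8152.
C_D = 0.8152·C_{A0}·X = 0.8152×7.91×0.749 = 4.83 kmol/m³; Y_D = C_D/C_{A0} = 0.611.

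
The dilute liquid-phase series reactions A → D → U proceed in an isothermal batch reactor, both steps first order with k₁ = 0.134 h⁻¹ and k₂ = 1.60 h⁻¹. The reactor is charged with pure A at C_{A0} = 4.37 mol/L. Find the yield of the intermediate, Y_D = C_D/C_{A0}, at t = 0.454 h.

For first-order series with pure A initially, C_D(t) = k₁C_{A0}/(k₂−k₁)·(e^(−k₁t) − e^(−k₂t)).
e^(−k₁t) = e^(−0.134×0.454) = e^(−0.06084) = 0.9410; e^(−k₂t) = e^(−0.7264) = 0.4836.
C_D = 0.134×4.37/(1.60−0.134) × (0.9410−0.4836) = 0.3994×0.4573 = 0.1827 mol/L.
Y_D = C_D/C_{A0} = 0.1827/4.37 = 0.0418.

0.0418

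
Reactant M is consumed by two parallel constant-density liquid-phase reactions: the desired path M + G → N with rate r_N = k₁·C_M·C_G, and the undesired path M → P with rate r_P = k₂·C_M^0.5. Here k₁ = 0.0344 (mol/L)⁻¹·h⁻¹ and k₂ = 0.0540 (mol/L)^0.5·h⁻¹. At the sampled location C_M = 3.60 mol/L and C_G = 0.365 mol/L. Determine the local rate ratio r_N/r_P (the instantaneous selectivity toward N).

0.441

S_{N/P} = r_N/r_P = (k₁·C_M·C_G)/(k₂·C_M^0.5) = (k₁/k₂)·C_M^0.5·C_G.
= (0.0344×3.600×0.3650) / (0.0540×3.600^0.5) = 0.04520/0.1025 = 0.441.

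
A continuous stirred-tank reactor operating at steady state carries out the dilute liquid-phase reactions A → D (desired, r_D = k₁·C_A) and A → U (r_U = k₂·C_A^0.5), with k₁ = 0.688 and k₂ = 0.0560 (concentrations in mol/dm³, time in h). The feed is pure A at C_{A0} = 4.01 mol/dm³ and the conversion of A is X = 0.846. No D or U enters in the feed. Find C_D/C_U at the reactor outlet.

9.65

Exit C_A = C_{A0}(1−X) = 4.01×0.154 = 0.6175 mol/dm³.
Rates in a CSTR are evaluated at the outlet concentration: r_D = 0.688×0.6175 = 0.4249, r_U = 0.0560×0.6175^0.5 = 0.04401.
Overall selectivity = C_D/C_U = r_Dτ/(r_Uτ) = r_D/r_U = 9.65.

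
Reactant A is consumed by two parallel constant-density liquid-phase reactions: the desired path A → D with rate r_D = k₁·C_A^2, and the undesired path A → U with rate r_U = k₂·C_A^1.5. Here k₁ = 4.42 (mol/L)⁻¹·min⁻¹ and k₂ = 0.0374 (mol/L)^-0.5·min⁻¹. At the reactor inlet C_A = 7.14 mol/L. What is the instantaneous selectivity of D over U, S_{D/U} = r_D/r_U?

316

S_{D/U} = r_D/r_U = (k₁·C_A^2)/(k₂·C_A^1.5) = (k₁/k₂)·C_A^0.5.
= (4.42×7.140^2) / (0.0374×7.140^1.5) = 225.3/0.7135 = 316.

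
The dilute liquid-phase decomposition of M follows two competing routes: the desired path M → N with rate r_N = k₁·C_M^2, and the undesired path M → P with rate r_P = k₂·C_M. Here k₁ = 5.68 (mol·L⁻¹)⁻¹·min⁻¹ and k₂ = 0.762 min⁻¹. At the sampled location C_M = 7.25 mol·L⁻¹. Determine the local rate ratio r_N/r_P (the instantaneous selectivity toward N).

S_{N/P} = r_N/r_P = (k₁·C_M^2)/(k₂·C_M) = (k₁/k₂)·C_M.
= (5.68×7.250^2) / (0.762×7.250) = 298.6/5.524 = 54.0.
Since the desired path is higher order in M, keeping C_M high (PFR or concentrated feed) favours N.

54.0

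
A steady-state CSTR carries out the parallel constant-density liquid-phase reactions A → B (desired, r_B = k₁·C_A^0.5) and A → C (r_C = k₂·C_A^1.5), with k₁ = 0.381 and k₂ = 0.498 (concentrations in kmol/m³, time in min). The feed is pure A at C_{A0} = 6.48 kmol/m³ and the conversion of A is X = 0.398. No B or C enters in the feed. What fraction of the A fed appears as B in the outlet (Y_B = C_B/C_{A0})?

Exit C_A = C_{A0}(1−X) = 6.48×0.602 = 3.901 kmol/m³.
A CSTR operates uniformly at the exit composition, giving r_B = 0.7525 and r_C = 3.837 (each k·C_A^n at C_A = 3.901).
Fraction of consumed A going to B: r_B/(r_B+r_C) = 0.1640.
C_B = 0.1640·C_{A0}·X = 0.1640×6.48×0.398 = 0.423 kmol/m³; Y_B = C_B/C_{A0} = 0.0653.

0.0653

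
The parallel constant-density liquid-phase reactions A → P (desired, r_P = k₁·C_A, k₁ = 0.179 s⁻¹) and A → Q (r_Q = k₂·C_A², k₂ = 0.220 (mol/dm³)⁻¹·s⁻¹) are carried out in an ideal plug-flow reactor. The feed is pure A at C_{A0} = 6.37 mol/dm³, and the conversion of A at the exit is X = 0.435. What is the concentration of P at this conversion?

C_A = C_{A0}(1−X) = 3.599 mol/dm³.
Along a PFR/batch, dC_P/dC_A = −r_P/(r_P+r_Q) = −k₁/(k₁+k₂·C_A).
Integrating from C_{A0} to C_A: C_P = (0.179/0.220)·ln[(0.179+0.220·6.37)/(0.179+0.220·3.60)] = 0.8136·ln(1.580/0.9708) = 0.3965 mol/dm³.

0.397 mol/dm³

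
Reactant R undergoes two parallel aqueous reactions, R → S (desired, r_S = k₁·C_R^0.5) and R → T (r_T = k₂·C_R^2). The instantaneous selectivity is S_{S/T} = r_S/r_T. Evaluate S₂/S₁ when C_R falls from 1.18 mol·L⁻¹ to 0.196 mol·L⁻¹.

14.8

S_{S/T} = (k₁/k₂)·C_R^-1.5, so S₂/S₁ = (C_{R,2}/C_{R,1})^-1.5.
= (0.196/1.18)^(-1.5) = (0.1661)^(-1.5) = 14.8.
Selectivity toward S rises as C_R falls — low-concentration operation is favoured.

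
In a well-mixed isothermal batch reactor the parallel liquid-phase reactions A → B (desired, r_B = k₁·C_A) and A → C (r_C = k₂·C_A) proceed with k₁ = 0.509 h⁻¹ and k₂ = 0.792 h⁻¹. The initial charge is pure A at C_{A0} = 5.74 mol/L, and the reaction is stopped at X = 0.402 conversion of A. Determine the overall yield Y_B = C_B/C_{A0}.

0.157

C_A = C_{A0}(1−X) = 3.433 mol/L.
Both paths are first order in A, so the instantaneous fraction to B is constant: dC_B/d(−C_A) = k₁/(k₁+k₂) = 0.3912.
C_B = 0.3912·(C_{A0}−C_A) = 0.3912×2.307 = 0.903 mol/L.
Y_B = C_B/C_{A0} = 0.9028/5.74 = 0.157.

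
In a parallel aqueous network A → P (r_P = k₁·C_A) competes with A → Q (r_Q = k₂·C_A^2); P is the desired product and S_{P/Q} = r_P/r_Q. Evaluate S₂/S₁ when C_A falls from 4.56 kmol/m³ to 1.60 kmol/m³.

2.85

S_{P/Q} = (k₁/k₂)·C_A⁻¹, so S₂/S₁ = (C_{A,2}/C_{A,1})⁻¹.
= 4.56/1.60 = 2.85.
Selectivity toward P rises as C_A falls — low-concentration operation is favoured.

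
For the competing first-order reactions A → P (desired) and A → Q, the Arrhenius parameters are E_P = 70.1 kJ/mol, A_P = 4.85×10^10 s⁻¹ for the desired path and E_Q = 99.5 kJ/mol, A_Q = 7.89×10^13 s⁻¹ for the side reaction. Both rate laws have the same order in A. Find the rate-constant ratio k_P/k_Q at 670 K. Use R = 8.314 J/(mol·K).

0.120

Since both paths have the same order in A, the concentration cancels and S_{P/Q} = k_P/k_Q = (A_P/A_Q)·exp[(E_Q−E_P)/(RT)].
(E_Q−E_P)/(RT) = (99.5−70.1)×10³/(8.314×670) = 29400/5570 = 5.278.
k_P/k_Q = (4.85×10^10/7.89×10^13)·exp(5.278) = 6.147×10^-4 × 196.0 = 0.120.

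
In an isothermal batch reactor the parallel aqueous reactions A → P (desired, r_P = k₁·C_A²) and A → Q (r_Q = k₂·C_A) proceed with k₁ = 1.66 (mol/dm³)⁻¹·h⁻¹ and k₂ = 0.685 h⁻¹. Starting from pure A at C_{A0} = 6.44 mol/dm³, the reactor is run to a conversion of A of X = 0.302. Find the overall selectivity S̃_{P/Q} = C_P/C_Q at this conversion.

13.1

C_A = C_{A0}(1−X) = 4.495 mol/dm³.
Along a PFR/batch, dC_Q/dC_A = −r_Q/(r_P+r_Q) = −k₂/(k₂+k₁·C_A).
Integrating from C_{A0} to C_A: C_Q = (0.685/1.66)·ln[(0.685+1.66·6.44)/(0.685+1.66·4.50)] = 0.4127·ln(11.38/8.147) = 0.1377 mol/dm³.
Then C_P = (C_{A0}−C_A) − C_Q = 1.945 − 0.1377 = 1.807 mol/dm³.
S̃_{P/Q} = C_P/C_Q = 1.807/0.1377 = 13.1.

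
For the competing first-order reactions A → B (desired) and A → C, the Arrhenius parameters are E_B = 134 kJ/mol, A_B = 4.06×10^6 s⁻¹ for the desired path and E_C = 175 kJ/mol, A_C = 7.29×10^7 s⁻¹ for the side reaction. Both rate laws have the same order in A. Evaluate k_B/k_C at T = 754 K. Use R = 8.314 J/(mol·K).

Since both paths have the same order in A, the concentration cancels and S_{B/C} = k_B/k_C = (A_B/A_C)·exp[(E_C−E_B)/(RT)].
(E_C−E_B)/(RT) = (175−134)×10³/(8.314×754) = 41000/6269 = 6.540.
k_B/k_C = (4.06×10^6/7.29×10^7)·exp(6.540) = 0.05569 × 692.5 = 38.6.
Since E_B < E_C, lowering the temperature improves selectivity toward B.

38.6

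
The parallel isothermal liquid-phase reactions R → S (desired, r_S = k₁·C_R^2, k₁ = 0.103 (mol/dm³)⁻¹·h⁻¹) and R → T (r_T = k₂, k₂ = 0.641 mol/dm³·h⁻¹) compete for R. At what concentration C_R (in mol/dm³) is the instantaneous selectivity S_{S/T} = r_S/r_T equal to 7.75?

6.94 mol/dm³

S_{S/T} = (k₁/k₂)·C_R^2 ⇒ C_R = (S·k₂/k₁)^(0.5).
= (7.75×0.641/0.103)^(0.5) = (48.23)^(0.5) = 6.94 mol/dm³.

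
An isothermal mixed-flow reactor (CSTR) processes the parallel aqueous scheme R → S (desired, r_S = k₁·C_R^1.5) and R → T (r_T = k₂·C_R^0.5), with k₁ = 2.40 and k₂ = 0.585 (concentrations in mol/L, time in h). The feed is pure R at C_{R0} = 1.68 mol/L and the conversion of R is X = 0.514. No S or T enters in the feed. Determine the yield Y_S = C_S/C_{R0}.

Exit C_R = C_{R0}(1−X) = 1.68×0.486 = 0.8165 mol/L.
Rates in a CSTR are evaluated at the outlet concentration: r_S = 2.40×0.8165^1.5 = 1.771, r_T = 0.585×0.8165^0.5 = 0.5286.
Fraction of consumed R going to S: r_S/(r_S+r_T) = 0.7701.
C_S = 0.7701·C_{R0}·X = 0.7701×1.68×0.514 = 0.665 mol/L; Y_S = C_S/C_{R0} = 0.396.

0.396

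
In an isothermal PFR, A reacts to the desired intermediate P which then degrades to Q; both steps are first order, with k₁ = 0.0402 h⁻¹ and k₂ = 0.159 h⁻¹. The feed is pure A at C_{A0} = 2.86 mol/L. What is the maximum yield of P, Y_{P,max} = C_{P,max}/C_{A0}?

0.159

For a first-order series the maximum intermediate yield is C_{P,max}/C_{A0} = (k₁/k₂)^[k₂/(k₂−k₁)].
= (0.0402/0.159)^(0.159/(0.159−0.0402)) = (0.2528)^(1.338) = 0.1588.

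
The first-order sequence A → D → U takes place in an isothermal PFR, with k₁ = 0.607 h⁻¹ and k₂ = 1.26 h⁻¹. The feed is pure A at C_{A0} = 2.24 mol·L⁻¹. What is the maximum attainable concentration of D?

0.547 mol·L⁻¹

For a first-order series the maximum intermediate yield is C_{D,max}/C_{A0} = (k₁/k₂)^[k₂/(k₂−k₁)].
= (0.607/1.26)^(1.26/(1.26−0.607)) = (0.4817)^(1.930) = 0.2443.
C_{D,max} = 0.2443×2.24 = 0.547 mol·L⁻¹.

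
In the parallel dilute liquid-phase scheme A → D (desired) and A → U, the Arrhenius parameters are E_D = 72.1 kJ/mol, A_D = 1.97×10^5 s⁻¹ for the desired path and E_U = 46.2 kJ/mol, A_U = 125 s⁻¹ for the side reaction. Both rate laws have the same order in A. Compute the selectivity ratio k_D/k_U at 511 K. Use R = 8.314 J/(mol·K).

3.55

Since both paths have the same order in A, the concentration cancels and S_{D/U} = k_D/k_U = (A_D/A_U)·exp[(E_U−E_D)/(RT)].
(E_U−E_D)/(RT) = (46.2−72.1)×10³/(8.314×511) = -25900/4248 = -6.096.
k_D/k_U = (1.97×10^5/125)·exp(-6.096) = 1576 × 0.002251 = 3.55.
Since E_D > E_U, raising the temperature improves selectivity toward D.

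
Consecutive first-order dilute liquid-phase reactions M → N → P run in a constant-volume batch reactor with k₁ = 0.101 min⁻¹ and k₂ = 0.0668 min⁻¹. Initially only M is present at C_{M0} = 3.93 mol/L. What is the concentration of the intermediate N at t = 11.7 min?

1.75 mol/L

The intermediate concentration in a first-order A→B→C sequence is C_N = k₁C_{M0}(e^(−k₁t) − e^(−k₂t))/(k₂−k₁).
e^(−k₁t) = e^(−0.101×11.7) = e^(−1.182) = 0.3068; e^(−k₂t) = e^(−0.7816) = 0.4577.
C_N = 0.101×3.93/(0.0668−0.101) × (0.3068−0.4577) = (-11.61)×(-0.1509) = 1.752 mol/L.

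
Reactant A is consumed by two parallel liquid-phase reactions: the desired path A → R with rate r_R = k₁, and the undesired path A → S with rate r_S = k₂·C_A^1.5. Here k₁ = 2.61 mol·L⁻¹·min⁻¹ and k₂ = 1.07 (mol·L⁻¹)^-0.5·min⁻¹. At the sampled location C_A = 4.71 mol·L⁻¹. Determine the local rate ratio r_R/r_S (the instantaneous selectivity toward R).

0.239

S_{R/S} = r_R/r_S = (k₁)/(k₂·C_A^1.5) = (k₁/k₂)·C_A^-1.5.
= (2.61) / (1.07×4.710^1.5) = 2.610/10.94 = 0.239.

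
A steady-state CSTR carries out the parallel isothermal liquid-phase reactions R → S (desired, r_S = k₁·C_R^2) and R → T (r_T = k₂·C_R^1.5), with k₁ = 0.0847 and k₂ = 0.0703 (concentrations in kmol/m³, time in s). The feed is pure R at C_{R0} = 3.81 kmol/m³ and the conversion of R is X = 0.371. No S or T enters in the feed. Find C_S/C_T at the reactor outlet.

Exit C_R = C_{R0}(1−X) = 3.81×0.629 = 2.396 kmol/m³.
A CSTR operates uniformly at the exit composition, giving r_S = 0.4864 and r_T = 0.2608 (each k·C_R^n at C_R = 2.396).
Overall selectivity = C_S/C_T = r_Sτ/(r_Tτ) = r_S/r_T = 1.87.

1.87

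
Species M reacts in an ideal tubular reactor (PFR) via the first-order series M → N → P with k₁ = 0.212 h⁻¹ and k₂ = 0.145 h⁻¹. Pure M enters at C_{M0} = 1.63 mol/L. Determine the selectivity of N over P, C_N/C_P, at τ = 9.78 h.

For first-order series with pure M initially, C_N(τ) = k₁C_{M0}/(k₂−k₁)·(e^(−k₁τ) − e^(−k₂τ)).
e^(−k₁τ) = e^(−0.212×9.78) = e^(−2.073) = 0.1258; e^(−k₂τ) = e^(−1.418) = 0.2422.
C_N = 0.212×1.63/(0.145−0.212) × (0.1258−0.2422) = (-5.158)×(-0.1164) = 0.6004 mol/L.
C_M = C_{M0}e^(−k₁τ) = 0.2050 mol/L, so C_P = C_{M0}−C_M−C_N = 0.8246 mol/L; C_N/C_P = 0.728.

0.728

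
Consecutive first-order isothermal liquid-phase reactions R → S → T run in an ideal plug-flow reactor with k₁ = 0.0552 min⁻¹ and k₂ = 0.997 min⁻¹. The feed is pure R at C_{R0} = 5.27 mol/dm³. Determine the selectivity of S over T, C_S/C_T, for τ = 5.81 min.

0.183

For first-order series with pure R initially, C_S(τ) = k₁C_{R0}/(k₂−k₁)·(e^(−k₁τ) − e^(−k₂τ)).
e^(−k₁τ) = e^(−0.0552×5.81) = e^(−0.3207) = 0.7256; e^(−k₂τ) = e^(−5.793) = 0.003050.
C_S = 0.0552×5.27/(0.997−0.0552) × (0.7256−0.003050) = 0.3089×0.7226 = 0.2232 mol/dm³.
C_R = C_{R0}e^(−k₁τ) = 3.824 mol/dm³, so C_T = C_{R0}−C_R−C_S = 1.223 mol/dm³; C_S/C_T = 0.183.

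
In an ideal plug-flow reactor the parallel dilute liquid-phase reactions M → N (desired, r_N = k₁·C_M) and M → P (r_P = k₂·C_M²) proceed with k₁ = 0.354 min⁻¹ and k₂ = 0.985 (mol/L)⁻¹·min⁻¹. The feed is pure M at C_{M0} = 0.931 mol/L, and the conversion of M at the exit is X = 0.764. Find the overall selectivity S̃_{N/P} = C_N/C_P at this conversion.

0.680

C_M = C_{M0}(1−X) = 0.2197 mol/L.
Along a PFR/batch, dC_N/dC_M = −r_N/(r_N+r_P) = −k₁/(k₁+k₂·C_M).
Integrating from C_{M0} to C_M: C_N = (0.354/0.985)·ln[(0.354+0.985·0.931)/(0.354+0.985·0.220)] = 0.3594·ln(1.271/0.5704) = 0.2879 mol/L.
C_P = (C_{M0}−C_M)−C_N = 0.4233 mol/L; S̃_{N/P} = 0.2879/0.4233 = 0.680.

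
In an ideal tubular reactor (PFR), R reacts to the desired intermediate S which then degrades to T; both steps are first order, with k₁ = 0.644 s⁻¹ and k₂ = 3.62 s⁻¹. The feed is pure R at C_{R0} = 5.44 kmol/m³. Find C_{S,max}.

0.666 kmol/m³

At the optimum, C_{S,max}/C_{R0} = (k₁/k₂)^[k₂/(k₂−k₁)].
= (0.644/3.62)^(3.62/(3.62−0.644)) = (0.1779)^(1.216) = 0.1224.
C_{S,max} = 0.1224×5.44 = 0.666 kmol/m³.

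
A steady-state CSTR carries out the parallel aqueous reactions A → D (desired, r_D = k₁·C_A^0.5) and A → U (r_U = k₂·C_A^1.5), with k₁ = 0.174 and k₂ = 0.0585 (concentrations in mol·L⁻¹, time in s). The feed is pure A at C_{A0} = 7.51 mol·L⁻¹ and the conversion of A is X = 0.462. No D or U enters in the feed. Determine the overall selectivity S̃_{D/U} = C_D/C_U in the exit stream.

0.736

Exit C_A = C_{A0}(1−X) = 7.51×0.538 = 4.040 mol·L⁻¹.
In a CSTR the entire volume is at exit conditions, so r_D = 0.174×4.040^0.5 = 0.3498 and r_U = 0.0585×4.040^1.5 = 0.4751.
Overall selectivity = C_D/C_U = r_Dτ/(r_Uτ) = r_D/r_U = 0.736.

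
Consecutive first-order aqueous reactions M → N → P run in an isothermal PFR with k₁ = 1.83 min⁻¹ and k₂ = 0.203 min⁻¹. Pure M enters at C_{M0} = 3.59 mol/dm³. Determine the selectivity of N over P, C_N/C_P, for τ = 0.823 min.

Solving the coupled first-order balances gives C_N(τ) = [k₁/(k₂−k₁)]·C_{M0}·(e^(−k₁τ) − e^(−k₂τ)).
e^(−k₁τ) = e^(−1.83×0.823) = e^(−1.506) = 0.2218; e^(−k₂τ) = e^(−0.1671) = 0.8461.
C_N = 1.83×3.59/(0.203−1.83) × (0.2218−0.8461) = (-4.038)×(-0.6244) = 2.521 mol/dm³.
C_M = C_{M0}e^(−k₁τ) = 0.7962 mol/dm³, so C_P = C_{M0}−C_M−C_N = 0.2727 mol/dm³; C_N/C_P = 9.25.

9.25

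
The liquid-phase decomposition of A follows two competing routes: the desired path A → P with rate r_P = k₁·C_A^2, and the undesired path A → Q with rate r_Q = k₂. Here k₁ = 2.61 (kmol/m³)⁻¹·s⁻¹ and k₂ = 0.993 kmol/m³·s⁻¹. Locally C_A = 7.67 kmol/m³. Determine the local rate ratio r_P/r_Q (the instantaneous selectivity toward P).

S_{P/Q} = r_P/r_Q = (k₁·C_A^2)/(k₂) = (k₁/k₂)·C_A^2.
= (2.61×7.670^2) / (0.993) = 153.5/0.9930 = 155.
Since the desired path is higher order in A, keeping C_A high (PFR or concentrated feed) favours P.

155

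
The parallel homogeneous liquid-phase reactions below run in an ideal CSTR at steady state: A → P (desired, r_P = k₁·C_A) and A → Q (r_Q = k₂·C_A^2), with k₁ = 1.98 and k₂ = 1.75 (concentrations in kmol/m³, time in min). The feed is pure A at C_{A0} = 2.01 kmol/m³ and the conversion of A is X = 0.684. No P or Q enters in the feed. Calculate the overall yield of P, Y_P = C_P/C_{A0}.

Exit C_A = C_{A0}(1−X) = 2.01×0.316 = 0.6352 kmol/m³.
In a CSTR the entire volume is at exit conditions, so r_P = 1.98×0.6352 = 1.258 and r_Q = 1.75×0.6352^2 = 0.7060.
Fraction of consumed A going to P: r_P/(r_P+r_Q) = 0.6405.
C_P = 0.6405·C_{A0}·X = 0.6405×2.01×0.684 = 0.881 kmol/m³; Y_P = C_P/C_{A0} = 0.438.

0.438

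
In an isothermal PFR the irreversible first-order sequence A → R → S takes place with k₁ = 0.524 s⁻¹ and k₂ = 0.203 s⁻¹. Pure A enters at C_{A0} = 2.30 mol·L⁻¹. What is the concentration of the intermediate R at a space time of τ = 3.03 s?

Solving the coupled first-order balances gives C_R(τ) = [k₁/(k₂−k₁)]·C_{A0}·(e^(−k₁τ) − e^(−k₂τ)).
e^(−k₁τ) = e^(−0.524×3.03) = e^(−1.588) = 0.2044; e^(−k₂τ) = e^(−0.6151) = 0.5406.
C_R = 0.524×2.30/(0.203−0.524) × (0.2044−0.5406) = (-3.755)×(-0.3362) = 1.262 mol·L⁻¹.

1.26 mol·L⁻¹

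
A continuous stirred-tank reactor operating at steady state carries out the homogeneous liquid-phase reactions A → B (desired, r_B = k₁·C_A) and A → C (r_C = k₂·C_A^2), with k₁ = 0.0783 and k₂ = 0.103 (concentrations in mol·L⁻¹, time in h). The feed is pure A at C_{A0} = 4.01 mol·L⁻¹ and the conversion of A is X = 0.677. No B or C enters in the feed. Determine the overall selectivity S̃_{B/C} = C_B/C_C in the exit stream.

Exit C_A = C_{A0}(1−X) = 4.01×0.323 = 1.295 mol·L⁻¹.
Rates in a CSTR are evaluated at the outlet concentration: r_B = 0.0783×1.295 = 0.1014, r_C = 0.103×1.295^2 = 0.1728.
Overall selectivity = C_B/C_C = r_Bτ/(r_Cτ) = r_B/r_C = 0.587.

0.587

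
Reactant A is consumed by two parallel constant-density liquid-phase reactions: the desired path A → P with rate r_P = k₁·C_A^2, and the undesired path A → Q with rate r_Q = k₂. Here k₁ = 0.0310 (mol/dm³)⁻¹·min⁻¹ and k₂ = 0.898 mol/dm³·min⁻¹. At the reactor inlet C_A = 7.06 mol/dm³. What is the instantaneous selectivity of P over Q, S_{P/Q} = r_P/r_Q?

S_{P/Q} = r_P/r_Q = (k₁·C_A^2)/(k₂) = (k₁/k₂)·C_A^2.
= (0.0310×7.060^2) / (0.898) = 1.545/0.8980 = 1.72.
Since the desired path is higher order in A, keeping C_A high (PFR or concentrated feed) favours P.

1.72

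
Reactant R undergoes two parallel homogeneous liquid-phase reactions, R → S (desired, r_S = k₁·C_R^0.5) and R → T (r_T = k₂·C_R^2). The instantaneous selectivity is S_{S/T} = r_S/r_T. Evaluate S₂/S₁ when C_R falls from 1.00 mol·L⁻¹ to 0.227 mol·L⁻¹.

S_{S/T} = (k₁/k₂)·C_R^-1.5, so S₂/S₁ = (C_{R,2}/C_{R,1})^-1.5.
= (0.227/1.00)^(-1.5) = (0.2270)^(-1.5) = 9.25.
Selectivity toward S rises as C_R falls — low-concentration operation is favoured.

9.25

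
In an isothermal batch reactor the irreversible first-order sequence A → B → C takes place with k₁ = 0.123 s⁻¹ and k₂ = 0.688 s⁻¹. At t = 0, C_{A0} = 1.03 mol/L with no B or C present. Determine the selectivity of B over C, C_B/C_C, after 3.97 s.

0.447

For first-order series with pure A initially, C_B(t) = k₁C_{A0}/(k₂−k₁)·(e^(−k₁t) − e^(−k₂t)).
e^(−k₁t) = e^(−0.123×3.97) = e^(−0.4883) = 0.6137; e^(−k₂t) = e^(−2.731) = 0.06513.
C_B = 0.123×1.03/(0.688−0.123) × (0.6137−0.06513) = 0.2242×0.5485 = 0.1230 mol/L.
C_A = C_{A0}e^(−k₁t) = 0.6321 mol/L, so C_C = C_{A0}−C_A−C_B = 0.2749 mol/L; C_B/C_C = 0.447.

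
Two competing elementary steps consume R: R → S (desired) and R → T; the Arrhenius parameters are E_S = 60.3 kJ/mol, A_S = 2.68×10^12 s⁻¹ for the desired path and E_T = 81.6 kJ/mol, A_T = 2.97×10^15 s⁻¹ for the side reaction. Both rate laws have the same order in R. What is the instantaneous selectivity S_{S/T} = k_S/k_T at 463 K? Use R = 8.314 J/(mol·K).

0.228

k_S/k_T = (A_S/A_T)·exp[−(E_S−E_T)/(RT)] = (A_S/A_T)·exp[(E_T−E_S)/(RT)].
(E_T−E_S)/(RT) = (81.6−60.3)×10³/(8.314×463) = 21300/3849 = 5.533.
k_S/k_T = (2.68×10^12/2.97×10^15)·exp(5.533) = 9.024×10^-4 × 253.0 = 0.228.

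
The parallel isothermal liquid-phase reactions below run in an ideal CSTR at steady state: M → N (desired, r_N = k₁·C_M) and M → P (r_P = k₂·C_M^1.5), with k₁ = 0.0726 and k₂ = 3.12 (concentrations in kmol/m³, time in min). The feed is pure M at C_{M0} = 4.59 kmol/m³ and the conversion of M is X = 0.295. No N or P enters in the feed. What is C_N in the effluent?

0.0173 kmol/m³

Exit C_M = C_{M0}(1−X) = 4.59×0.705 = 3.236 kmol/m³.
A CSTR operates uniformly at the exit composition, giving r_N = 0.2349 and r_P = 18.16 (each k·C_M^n at C_M = 3.236).
Fraction of consumed M going to N: r_N/(r_N+r_P) = 0.01277.
C_N = 0.01277·C_{M0}·X = 0.01277×4.59×0.295 = 0.0173 kmol/m³.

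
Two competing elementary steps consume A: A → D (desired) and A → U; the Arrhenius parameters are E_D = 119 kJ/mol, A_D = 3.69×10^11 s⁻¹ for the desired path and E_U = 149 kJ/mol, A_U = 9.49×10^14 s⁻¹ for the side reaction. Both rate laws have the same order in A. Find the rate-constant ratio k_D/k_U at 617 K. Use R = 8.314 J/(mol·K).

Since both paths have the same order in A, the concentration cancels and S_{D/U} = k_D/k_U = (A_D/A_U)·exp[(E_U−E_D)/(RT)].
(E_U−E_D)/(RT) = (149−119)×10³/(8.314×617) = 30000/5130 = 5.848.
k_D/k_U = (3.69×10^11/9.49×10^14)·exp(5.848) = 3.888×10^-4 × 346.6 = 0.135.

0.135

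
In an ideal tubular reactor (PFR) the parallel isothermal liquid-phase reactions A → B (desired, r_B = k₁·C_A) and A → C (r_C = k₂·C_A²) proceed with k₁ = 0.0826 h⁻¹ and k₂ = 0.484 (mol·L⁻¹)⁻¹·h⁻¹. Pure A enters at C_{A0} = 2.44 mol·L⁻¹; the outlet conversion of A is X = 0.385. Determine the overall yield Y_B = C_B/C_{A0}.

0.0312

C_A = C_{A0}(1−X) = 1.501 mol·L⁻¹.
Along a PFR/batch, dC_B/dC_A = −r_B/(r_B+r_C) = −k₁/(k₁+k₂·C_A).
Integrating from C_{A0} to C_A: C_B = (0.0826/0.484)·ln[(0.0826+0.484·2.44)/(0.0826+0.484·1.50)] = 0.1707·ln(1.264/0.8089) = 0.07612 mol·L⁻¹.
Y_B = C_B/C_{A0} = 0.07612/2.44 = 0.0312.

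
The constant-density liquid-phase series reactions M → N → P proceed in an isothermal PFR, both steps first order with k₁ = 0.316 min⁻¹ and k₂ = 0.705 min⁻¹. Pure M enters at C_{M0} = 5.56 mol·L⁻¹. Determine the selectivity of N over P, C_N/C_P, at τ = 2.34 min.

0.797

The intermediate concentration in a first-order A→B→C sequence is C_N = k₁C_{M0}(e^(−k₁τ) − e^(−k₂τ))/(k₂−k₁).
e^(−k₁τ) = e^(−0.316×2.34) = e^(−0.7394) = 0.4774; e^(−k₂τ) = e^(−1.650) = 0.1921.
C_N = 0.316×5.56/(0.705−0.316) × (0.4774−0.1921) = 4.517×0.2853 = 1.288 mol·L⁻¹.
C_M = C_{M0}e^(−k₁τ) = 2.654 mol·L⁻¹, so C_P = C_{M0}−C_M−C_N = 1.617 mol·L⁻¹; C_N/C_P = 0.797.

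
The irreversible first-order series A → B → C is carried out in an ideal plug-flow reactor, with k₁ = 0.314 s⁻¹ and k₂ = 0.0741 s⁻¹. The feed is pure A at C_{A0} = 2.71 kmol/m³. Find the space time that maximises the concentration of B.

6.02 s

The intermediate peaks when r₁ = r₂, i.e. k₁e^(−k₁τ) = k₂e^(−k₂τ), giving τ_opt = ln(k₂/k₁)/(k₂−k₁).
= ln(0.0741/0.314)/(0.0741−0.314) = ln(0.2360)/-0.2399 = -1.444/-0.2399 = 6.02 s.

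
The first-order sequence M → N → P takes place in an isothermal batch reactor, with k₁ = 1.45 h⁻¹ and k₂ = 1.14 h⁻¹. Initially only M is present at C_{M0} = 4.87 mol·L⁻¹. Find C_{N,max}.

At the optimum, C_{N,max}/C_{M0} = (k₁/k₂)^[k₂/(k₂−k₁)].
= (1.45/1.14)^(1.14/(1.14−1.45)) = (1.272)^(-3.677) = 0.4129.
C_{N,max} = 0.4129×4.87 = 2.01 mol·L⁻¹.

2.01 mol·L⁻¹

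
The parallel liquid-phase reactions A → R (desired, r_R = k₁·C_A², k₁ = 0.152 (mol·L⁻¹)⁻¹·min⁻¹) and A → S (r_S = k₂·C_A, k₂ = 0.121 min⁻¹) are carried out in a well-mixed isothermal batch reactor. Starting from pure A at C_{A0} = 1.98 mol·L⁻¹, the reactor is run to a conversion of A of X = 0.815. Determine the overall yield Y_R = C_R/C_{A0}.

0.465

C_A = C_{A0}(1−X) = 0.3663 mol·L⁻¹.
Along a PFR/batch, dC_S/dC_A = −r_S/(r_R+r_S) = −k₂/(k₂+k₁·C_A).
Integrating from C_{A0} to C_A: C_S = (0.121/0.152)·ln[(0.121+0.152·1.98)/(0.121+0.152·0.366)] = 0.7961·ln(0.4220/0.1767) = 0.6930 mol·L⁻¹.
Then C_R = (C_{A0}−C_A) − C_S = 1.614 − 0.6930 = 0.9207 mol·L⁻¹.
Y_R = C_R/C_{A0} = 0.9207/1.98 = 0.465.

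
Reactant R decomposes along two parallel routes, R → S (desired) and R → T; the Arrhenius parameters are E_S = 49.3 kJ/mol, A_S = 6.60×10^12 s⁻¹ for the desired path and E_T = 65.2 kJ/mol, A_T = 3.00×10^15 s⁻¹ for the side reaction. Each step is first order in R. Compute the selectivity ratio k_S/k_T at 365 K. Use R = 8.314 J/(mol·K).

0.415

k_S/k_T = (A_S/A_T)·exp[−(E_S−E_T)/(RT)] = (A_S/A_T)·exp[(E_T−E_S)/(RT)].
(E_T−E_S)/(RT) = (65.2−49.3)×10³/(8.314×365) = 15900/3035 = 5.240.
k_S/k_T = (6.60×10^12/3.00×10^15)·exp(5.240) = 0.002200 × 188.6 = 0.415.
Since E_S < E_T, lowering the temperature improves selectivity toward S.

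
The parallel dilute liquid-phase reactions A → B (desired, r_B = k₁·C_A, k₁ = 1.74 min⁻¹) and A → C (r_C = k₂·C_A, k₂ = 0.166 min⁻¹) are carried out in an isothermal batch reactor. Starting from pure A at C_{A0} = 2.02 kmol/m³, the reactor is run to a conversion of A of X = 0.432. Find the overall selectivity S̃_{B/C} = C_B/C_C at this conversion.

C_A = C_{A0}(1−X) = 1.147 kmol/m³.
Both paths are first order in A, so the instantaneous fraction to B is constant: dC_B/d(−C_A) = k₁/(k₁+k₂) = 0.9129.
C_B = 0.9129·(C_{A0}−C_A) = 0.9129×0.8726 = 0.797 kmol/m³.
C_C = (C_{A0}−C_A)−C_B = 0.07600 kmol/m³; S̃_{B/C} = 0.7966/0.07600 = 10.5.

10.5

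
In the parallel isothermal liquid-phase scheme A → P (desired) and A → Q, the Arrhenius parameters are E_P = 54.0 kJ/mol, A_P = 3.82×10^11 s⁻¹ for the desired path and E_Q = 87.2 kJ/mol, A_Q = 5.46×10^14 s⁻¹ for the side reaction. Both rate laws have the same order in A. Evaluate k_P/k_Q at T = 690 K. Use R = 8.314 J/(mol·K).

0.228

Since both paths have the same order in A, the concentration cancels and S_{P/Q} = k_P/k_Q = (A_P/A_Q)·exp[(E_Q−E_P)/(RT)].
(E_Q−E_P)/(RT) = (87.2−54.0)×10³/(8.314×690) = 33200/5737 = 5.787.
k_P/k_Q = (3.82×10^11/5.46×10^14)·exp(5.787) = 6.996×10^-4 × 326.1 = 0.228.
Since E_P < E_Q, lowering the temperature improves selectivity toward P.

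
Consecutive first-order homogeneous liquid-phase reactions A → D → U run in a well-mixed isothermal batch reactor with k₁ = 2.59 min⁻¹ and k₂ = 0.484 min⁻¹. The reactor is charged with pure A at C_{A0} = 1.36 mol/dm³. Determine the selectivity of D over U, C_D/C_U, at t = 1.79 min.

Solving the coupled first-order balances gives C_D(t) = [k₁/(k₂−k₁)]·C_{A0}·(e^(−k₁t) − e^(−k₂t)).
e^(−k₁t) = e^(−2.59×1.79) = e^(−4.636) = 0.009695; e^(−k₂t) = e^(−0.8664) = 0.4205.
C_D = 2.59×1.36/(0.484−2.59) × (0.009695−0.4205) = (-1.673)×(-0.4108) = 0.6871 mol/dm³.
C_A = C_{A0}e^(−k₁t) = 0.01319 mol/dm³, so C_U = C_{A0}−C_A−C_D = 0.6598 mol/dm³; C_D/C_U = 1.04.

1.04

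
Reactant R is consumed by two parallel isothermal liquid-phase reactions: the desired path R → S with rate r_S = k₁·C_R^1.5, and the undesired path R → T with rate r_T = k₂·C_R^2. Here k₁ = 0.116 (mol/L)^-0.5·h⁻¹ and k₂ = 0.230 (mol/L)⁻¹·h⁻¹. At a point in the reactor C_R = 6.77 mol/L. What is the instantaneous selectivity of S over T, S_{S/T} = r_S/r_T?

S_{S/T} = r_S/r_T = (k₁·C_R^1.5)/(k₂·C_R^2) = (k₁/k₂)·C_R^-0.5.
= (0.116×6.770^1.5) / (0.230×6.770^2) = 2.043/10.54 = 0.194.
The undesired path is higher order in R, so low C_R (CSTR or dilute feed) favours S.

0.194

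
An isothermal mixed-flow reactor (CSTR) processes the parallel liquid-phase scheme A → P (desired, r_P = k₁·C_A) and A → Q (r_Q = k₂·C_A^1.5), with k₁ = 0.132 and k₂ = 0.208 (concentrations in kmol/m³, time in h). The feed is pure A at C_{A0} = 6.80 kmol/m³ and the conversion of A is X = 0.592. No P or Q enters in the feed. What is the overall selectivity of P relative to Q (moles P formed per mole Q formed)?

Exit C_A = C_{A0}(1−X) = 6.80×0.408 = 2.774 kmol/m³.
A CSTR operates uniformly at the exit composition, giving r_P = 0.3662 and r_Q = 0.9612 (each k·C_A^n at C_A = 2.774).
Overall selectivity = C_P/C_Q = r_Pτ/(r_Qτ) = r_P/r_Q = 0.381.

0.381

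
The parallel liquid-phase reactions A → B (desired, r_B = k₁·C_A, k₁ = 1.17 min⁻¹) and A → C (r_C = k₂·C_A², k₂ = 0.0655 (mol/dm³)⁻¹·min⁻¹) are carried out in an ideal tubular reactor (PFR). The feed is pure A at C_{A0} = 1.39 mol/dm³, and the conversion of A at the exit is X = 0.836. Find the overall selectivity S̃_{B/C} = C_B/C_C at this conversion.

22.2

C_A = C_{A0}(1−X) = 0.2280 mol/dm³.
Along a PFR/batch, dC_B/dC_A = −r_B/(r_B+r_C) = −k₁/(k₁+k₂·C_A).
Integrating from C_{A0} to C_A: C_B = (1.17/0.0655)·ln[(1.17+0.0655·1.39)/(1.17+0.0655·0.228)] = 17.86·ln(1.261/1.185) = 1.112 mol/dm³.
C_C = (C_{A0}−C_A)−C_B = 0.04999 mol/dm³; S̃_{B/C} = 1.112/0.04999 = 22.2.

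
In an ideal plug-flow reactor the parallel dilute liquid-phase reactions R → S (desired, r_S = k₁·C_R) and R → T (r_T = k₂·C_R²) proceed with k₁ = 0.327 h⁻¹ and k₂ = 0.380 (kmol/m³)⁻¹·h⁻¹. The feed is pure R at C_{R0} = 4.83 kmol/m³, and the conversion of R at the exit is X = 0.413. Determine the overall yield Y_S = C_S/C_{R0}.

0.0769

C_R = C_{R0}(1−X) = 2.835 kmol/m³.
Along a PFR/batch, dC_S/dC_R = −r_S/(r_S+r_T) = −k₁/(k₁+k₂·C_R).
Integrating from C_{R0} to C_R: C_S = (0.327/0.380)·ln[(0.327+0.380·4.83)/(0.327+0.380·2.84)] = 0.8605·ln(2.162/1.404) = 0.3714 kmol/m³.
Y_S = C_S/C_{R0} = 0.3714/4.83 = 0.0769.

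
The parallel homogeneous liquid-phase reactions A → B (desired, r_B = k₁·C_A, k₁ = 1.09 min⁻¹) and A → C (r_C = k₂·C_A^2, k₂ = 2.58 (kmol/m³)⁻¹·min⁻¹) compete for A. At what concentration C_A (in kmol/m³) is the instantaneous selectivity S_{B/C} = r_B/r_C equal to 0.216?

S_{B/C} = (k₁/k₂)·C_A⁻¹ ⇒ C_A = (S·k₂/k₁)^(-1).
= (0.216×2.58/1.09)^(-1) = (0.5113)^(-1) = 1.96 kmol/m³.

1.96 kmol/m³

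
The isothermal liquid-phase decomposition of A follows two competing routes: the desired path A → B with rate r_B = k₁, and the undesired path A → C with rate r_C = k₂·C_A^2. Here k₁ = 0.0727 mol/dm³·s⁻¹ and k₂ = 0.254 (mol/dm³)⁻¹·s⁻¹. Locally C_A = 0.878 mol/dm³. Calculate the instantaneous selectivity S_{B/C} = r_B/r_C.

0.371

S_{B/C} = r_B/r_C = (k₁)/(k₂·C_A^2) = (k₁/k₂)·C_A^-2.
= (0.0727) / (0.254×0.8780^2) = 0.07270/0.1958 = 0.371.
The undesired path is higher order in A, so low C_A (CSTR or dilute feed) favours B.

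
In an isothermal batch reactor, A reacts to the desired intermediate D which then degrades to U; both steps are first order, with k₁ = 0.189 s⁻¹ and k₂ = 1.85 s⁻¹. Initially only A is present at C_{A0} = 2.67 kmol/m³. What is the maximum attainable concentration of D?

For a first-order series the maximum intermediate yield is C_{D,max}/C_{A0} = (k₁/k₂)^[k₂/(k₂−k₁)].
= (0.189/1.85)^(1.85/(1.85−0.189)) = (0.1022)^(1.114) = 0.07881.
C_{D,max} = 0.07881×2.67 = 0.210 kmol/m³.

0.210 kmol/m³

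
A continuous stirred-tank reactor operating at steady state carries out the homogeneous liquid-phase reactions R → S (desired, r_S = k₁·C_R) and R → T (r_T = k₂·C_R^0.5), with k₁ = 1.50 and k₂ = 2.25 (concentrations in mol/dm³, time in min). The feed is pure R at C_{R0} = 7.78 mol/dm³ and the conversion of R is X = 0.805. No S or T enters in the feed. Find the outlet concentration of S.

2.82 mol/dm³

Exit C_R = C_{R0}(1−X) = 7.78×0.195 = 1.517 mol/dm³.
A CSTR operates uniformly at the exit composition, giving r_S = 2.276 and r_T = 2.771 (each k·C_R^n at C_R = 1.517).
Fraction of consumed R going to S: r_S/(r_S+r_T) = 0.4509.
C_S = 0.4509·C_{R0}·X = 0.4509×7.78×0.805 = 2.82 mol/dm³.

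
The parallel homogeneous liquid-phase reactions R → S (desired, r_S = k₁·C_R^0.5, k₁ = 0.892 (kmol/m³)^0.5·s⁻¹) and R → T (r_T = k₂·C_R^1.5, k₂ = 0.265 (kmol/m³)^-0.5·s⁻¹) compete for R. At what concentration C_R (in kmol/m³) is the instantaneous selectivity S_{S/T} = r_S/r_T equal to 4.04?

S_{S/T} = (k₁/k₂)·C_R⁻¹ ⇒ C_R = (S·k₂/k₁)^(-1).
= (4.04×0.265/0.892)^(-1) = (1.200)^(-1) = 0.833 kmol/m³.

0.833 kmol/m³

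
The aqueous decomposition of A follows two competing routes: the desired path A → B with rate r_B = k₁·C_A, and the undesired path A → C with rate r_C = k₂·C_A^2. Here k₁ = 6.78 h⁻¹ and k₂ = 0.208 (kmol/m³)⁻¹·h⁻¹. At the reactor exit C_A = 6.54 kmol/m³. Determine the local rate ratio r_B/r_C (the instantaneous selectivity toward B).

S_{B/C} = r_B/r_C = (k₁·C_A)/(k₂·C_A^2) = (k₁/k₂)·C_A⁻¹.
= (6.78×6.540) / (0.208×6.540^2) = 44.34/8.896 = 4.98.
The undesired path is higher order in A, so low C_A (CSTR or dilute feed) favours B.

4.98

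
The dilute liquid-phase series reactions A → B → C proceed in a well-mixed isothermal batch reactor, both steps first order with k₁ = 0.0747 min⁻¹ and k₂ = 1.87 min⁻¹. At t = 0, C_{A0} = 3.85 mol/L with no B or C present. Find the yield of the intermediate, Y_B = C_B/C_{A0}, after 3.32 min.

0.0324

For first-order series with pure A initially, C_B(t) = k₁C_{A0}/(k₂−k₁)·(e^(−k₁t) − e^(−k₂t)).
e^(−k₁t) = e^(−0.0747×3.32) = e^(−0.2480) = 0.7804; e^(−k₂t) = e^(−6.208) = 0.002012.
C_B = 0.0747×3.85/(1.87−0.0747) × (0.7804−0.002012) = 0.1602×0.7783 = 0.1247 mol/L.
Y_B = C_B/C_{A0} = 0.1247/3.85 = 0.0324.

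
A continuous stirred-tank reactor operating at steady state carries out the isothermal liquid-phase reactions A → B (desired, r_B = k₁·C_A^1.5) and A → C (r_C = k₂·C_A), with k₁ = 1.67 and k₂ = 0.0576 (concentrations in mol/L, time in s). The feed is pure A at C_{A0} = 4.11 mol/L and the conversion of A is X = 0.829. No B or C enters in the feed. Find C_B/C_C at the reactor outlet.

24.3

Exit C_A = C_{A0}(1−X) = 4.11×0.171 = 0.7028 mol/L.
Rates in a CSTR are evaluated at the outlet concentration: r_B = 1.67×0.7028^1.5 = 0.9840, r_C = 0.0576×0.7028 = 0.04048.
Overall selectivity = C_B/C_C = r_Bτ/(r_Cτ) = r_B/r_C = 24.3.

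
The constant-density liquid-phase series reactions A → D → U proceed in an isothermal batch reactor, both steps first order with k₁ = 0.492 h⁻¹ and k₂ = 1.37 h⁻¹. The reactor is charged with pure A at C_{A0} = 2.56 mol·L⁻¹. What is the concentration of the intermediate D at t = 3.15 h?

0.285 mol·L⁻¹

The intermediate concentration in a first-order A→B→C sequence is C_D = k₁C_{A0}(e^(−k₁t) − e^(−k₂t))/(k₂−k₁).
e^(−k₁t) = e^(−0.492×3.15) = e^(−1.550) = 0.2123; e^(−k₂t) = e^(−4.316) = 0.01336.
C_D = 0.492×2.56/(1.37−0.492) × (0.2123−0.01336) = 1.435×0.1989 = 0.2854 mol·L⁻¹.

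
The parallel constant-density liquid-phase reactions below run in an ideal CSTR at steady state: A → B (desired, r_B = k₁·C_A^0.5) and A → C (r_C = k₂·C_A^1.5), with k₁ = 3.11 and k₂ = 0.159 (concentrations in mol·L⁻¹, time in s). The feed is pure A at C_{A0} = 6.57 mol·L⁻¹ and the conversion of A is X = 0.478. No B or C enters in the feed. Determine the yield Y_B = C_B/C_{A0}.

Exit C_A = C_{A0}(1−X) = 6.57×0.522 = 3.430 mol·L⁻¹.
In a CSTR the entire volume is at exit conditions, so r_B = 3.11×3.430^0.5 = 5.759 and r_C = 0.159×3.430^1.5 = 1.010.
Fraction of consumed A going to B: r_B/(r_B+r_C) = 0.8508.
C_B = 0.8508·C_{A0}·X = 0.8508×6.57×0.478 = 2.67 mol·L⁻¹; Y_B = C_B/C_{A0} = 0.407.

0.407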